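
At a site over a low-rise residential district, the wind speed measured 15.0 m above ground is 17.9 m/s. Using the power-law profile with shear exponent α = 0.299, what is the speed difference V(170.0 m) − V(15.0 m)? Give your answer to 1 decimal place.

19.1 m/s

Power law: V₂ = V₁ · (z₂/z₁)^α = 17.9 × (11.3333)^0.299 = 36.9918 m/s
ΔV = 36.9918 − 17.9 = 19.0918 m/s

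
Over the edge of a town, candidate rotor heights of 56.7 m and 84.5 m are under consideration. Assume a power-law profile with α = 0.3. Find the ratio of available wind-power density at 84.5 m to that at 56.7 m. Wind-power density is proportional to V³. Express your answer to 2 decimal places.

Speed ratio: V_B/V_A = (z_B/z_A)^α = (84.5/56.7)^0.3 = (1.4903)^0.3 = 1.12715
Power-density ratio: P_B/P_A = (V_B/V_A)³ = (1.12715)³ = 1.43201

1.43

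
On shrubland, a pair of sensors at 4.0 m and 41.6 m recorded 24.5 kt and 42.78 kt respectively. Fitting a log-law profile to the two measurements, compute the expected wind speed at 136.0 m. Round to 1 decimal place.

Log law: V ∝ ln(z/z₀). From the pair, with r = V₁/V₂ = 0.57270,
ln z₀ = (ln z₁ − r·ln z₂)/(1 − r) = (1.3863 − 0.57270×3.7281)/0.42730 = -1.7523 → z₀ = 0.1734 m
V₃ = V₁ · ln(z₃/z₀)/ln(z₁/z₀) = 24.5 × 6.6650/3.1386 = 52.0266 kt

52.0 kt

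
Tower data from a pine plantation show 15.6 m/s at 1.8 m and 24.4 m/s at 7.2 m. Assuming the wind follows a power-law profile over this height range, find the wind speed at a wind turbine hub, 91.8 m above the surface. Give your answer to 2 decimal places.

55.48 m/s

First find α: α = ln(V₂/V₁)/ln(z₂/z₁) = ln(24.4/15.6)/ln(7.2/1.8) = 0.44731/1.38629 = 0.3227
Extrapolate from 7.2 m to 91.8 m: V₃ = 24.4 × (91.8/7.2)^0.3227 = 24.4 × 2.2736 = 55.4756 m/s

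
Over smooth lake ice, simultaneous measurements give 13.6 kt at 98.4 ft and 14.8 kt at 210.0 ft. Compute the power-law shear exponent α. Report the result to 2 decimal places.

α ≈ 0.11

Power law: V₂/V₁ = (z₂/z₁)^α ⇒ α = ln(V₂/V₁) / ln(z₂/z₁)
α = ln(14.8/13.6) / ln(210.0/98.4) = ln(1.0882) / ln(2.1341)
  = 0.08456 / 0.75807 = 0.11154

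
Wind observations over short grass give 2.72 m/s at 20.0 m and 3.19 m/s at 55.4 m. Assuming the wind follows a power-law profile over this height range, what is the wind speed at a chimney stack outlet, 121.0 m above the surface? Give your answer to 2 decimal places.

First find α: α = ln(V₂/V₁)/ln(z₂/z₁) = ln(3.19/2.72)/ln(55.4/20.0) = 0.15939/1.01885 = 0.1564
Extrapolate from 55.4 m to 121.0 m: V₃ = 3.19 × (121.0/55.4)^0.1564 = 3.19 × 1.1300 = 3.6047 m/s

3.60 m/s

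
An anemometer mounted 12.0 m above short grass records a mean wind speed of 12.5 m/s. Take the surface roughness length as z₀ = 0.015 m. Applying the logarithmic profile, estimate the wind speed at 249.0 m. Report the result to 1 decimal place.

18.2 m/s

Log law: V(z) ∝ ln(z/z₀), so V₂/V₁ = ln(z₂/z₀) / ln(z₁/z₀).
ln(249.0/0.015) = 9.7172, ln(12.0/0.015) = 6.6846
V₂ = 12.5 × 9.7172/6.6846 = 12.5 × 1.4537 = 18.1708 m/s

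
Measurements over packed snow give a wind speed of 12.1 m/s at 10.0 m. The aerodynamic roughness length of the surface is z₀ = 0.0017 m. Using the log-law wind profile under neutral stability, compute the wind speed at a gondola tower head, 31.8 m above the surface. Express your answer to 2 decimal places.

Log law: V(z) ∝ ln(z/z₀), so V₂/V₁ = ln(z₂/z₀) / ln(z₁/z₀).
ln(31.8/0.0017) = 9.8366, ln(10.0/0.0017) = 8.6797
V₂ = 12.1 × 9.8366/8.6797 = 12.1 × 1.1333 = 13.7128 m/s

13.71 m/s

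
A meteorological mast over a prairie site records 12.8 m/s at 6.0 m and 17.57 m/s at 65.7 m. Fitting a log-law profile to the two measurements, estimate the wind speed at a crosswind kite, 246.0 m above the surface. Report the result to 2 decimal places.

Log law: V ∝ ln(z/z₀). From the pair, with r = V₁/V₂ = 0.72851,
ln z₀ = (ln z₁ − r·ln z₂)/(1 − r) = (1.7918 − 0.72851×4.1851)/0.27149 = -4.6306 → z₀ = 0.009749 m
V₃ = V₁ · ln(z₃/z₀)/ln(z₁/z₀) = 12.8 × 10.1360/6.4224 = 20.2013 m/s

20.20 m/s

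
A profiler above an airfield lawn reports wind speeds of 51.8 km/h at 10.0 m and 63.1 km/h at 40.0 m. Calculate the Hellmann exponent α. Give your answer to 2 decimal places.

α ≈ 0.14

Power law: V₂/V₁ = (z₂/z₁)^α ⇒ α = ln(V₂/V₁) / ln(z₂/z₁)
α = ln(63.1/51.8) / ln(40.0/10.0) = ln(1.2181) / ln(4.0000)
  = 0.19733 / 1.38629 = 0.14234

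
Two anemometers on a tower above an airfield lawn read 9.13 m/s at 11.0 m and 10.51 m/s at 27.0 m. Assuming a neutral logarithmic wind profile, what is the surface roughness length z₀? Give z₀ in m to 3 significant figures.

Log law: V(z) ∝ ln(z/z₀). With r = V₁/V₂ = 9.13/10.51 = 0.86870,
r · ln(z₂/z₀) = ln(z₁/z₀) ⇒ ln z₀ = (ln z₁ − r·ln z₂)/(1 − r)
ln z₀ = (2.39790 − 0.86870×3.29584) / 0.13130 = -3.5428
z₀ = exp(-3.5428) = 0.02893 m

z₀ ≈ 0.0289 m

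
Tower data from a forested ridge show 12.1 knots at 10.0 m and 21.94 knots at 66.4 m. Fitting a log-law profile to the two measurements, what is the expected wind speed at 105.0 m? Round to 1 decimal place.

24.3 knots

Log law: V ∝ ln(z/z₀). From the pair, with r = V₁/V₂ = 0.55150,
ln z₀ = (ln z₁ − r·ln z₂)/(1 − r) = (2.3026 − 0.55150×4.1957)/0.44850 = -0.0253 → z₀ = 0.9750 m
V₃ = V₁ · ln(z₃/z₀)/ln(z₁/z₀) = 12.1 × 4.6793/2.3279 = 24.3220 knots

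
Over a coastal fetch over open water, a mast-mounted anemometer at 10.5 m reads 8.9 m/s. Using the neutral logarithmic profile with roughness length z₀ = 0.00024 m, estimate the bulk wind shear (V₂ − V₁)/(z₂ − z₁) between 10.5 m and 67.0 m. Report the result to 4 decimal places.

0.0273 m/s/m

Log law: V₂ = V₁ · ln(z₂/z₀)/ln(z₁/z₀) = 8.9 × 12.5396/10.6862 = 10.4435 m/s
ΔV/Δz = (10.4435 − 8.9)/(67.0 − 10.5) = 1.5435/56.5000 = 0.02732 m/s/m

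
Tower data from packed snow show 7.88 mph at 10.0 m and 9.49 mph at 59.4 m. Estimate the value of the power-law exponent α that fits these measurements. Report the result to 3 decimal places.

Power law: V₂/V₁ = (z₂/z₁)^α ⇒ α = ln(V₂/V₁) / ln(z₂/z₁)
α = ln(9.49/7.88) / ln(59.4/10.0) = ln(1.2043) / ln(5.9400)
  = 0.18591 / 1.78171 = 0.10434

α ≈ 0.104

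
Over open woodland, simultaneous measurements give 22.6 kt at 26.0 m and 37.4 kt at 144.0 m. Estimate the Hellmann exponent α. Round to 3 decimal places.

Power law: V₂/V₁ = (z₂/z₁)^α ⇒ α = ln(V₂/V₁) / ln(z₂/z₁)
α = ln(37.4/22.6) / ln(144.0/26.0) = ln(1.6549) / ln(5.5385)
  = 0.50372 / 1.71172 = 0.29428

α ≈ 0.294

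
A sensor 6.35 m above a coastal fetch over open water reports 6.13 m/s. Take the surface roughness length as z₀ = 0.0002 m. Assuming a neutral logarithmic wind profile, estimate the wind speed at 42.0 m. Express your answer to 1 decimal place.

Log law: V(z) ∝ ln(z/z₀), so V₂/V₁ = ln(z₂/z₀) / ln(z₁/z₀).
ln(42.0/0.0002) = 12.2549, ln(6.35/0.0002) = 10.3656
V₂ = 6.13 × 12.2549/10.3656 = 6.13 × 1.1823 = 7.2472 m/s

7.2 m/s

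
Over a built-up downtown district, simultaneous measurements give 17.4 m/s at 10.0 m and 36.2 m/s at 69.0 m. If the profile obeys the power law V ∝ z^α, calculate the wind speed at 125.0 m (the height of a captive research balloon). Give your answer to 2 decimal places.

45.35 m/s

First find α: α = ln(V₂/V₁)/ln(z₂/z₁) = ln(36.2/17.4)/ln(69.0/10.0) = 0.73259/1.93152 = 0.3793
Extrapolate from 69.0 m to 125.0 m: V₃ = 36.2 × (125.0/69.0)^0.3793 = 36.2 × 1.2528 = 45.3509 m/s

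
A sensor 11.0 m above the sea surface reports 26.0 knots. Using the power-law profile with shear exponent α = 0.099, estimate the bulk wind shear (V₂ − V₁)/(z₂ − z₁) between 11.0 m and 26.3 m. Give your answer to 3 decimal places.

Power law: V₂ = V₁ · (z₂/z₁)^α = 26.0 × (2.3909)^0.099 = 28.3433 knots
ΔV/Δz = (28.3433 − 26.0)/(26.3 − 11.0) = 2.3433/15.3000 = 0.15316 knots/m

0.153 knots/m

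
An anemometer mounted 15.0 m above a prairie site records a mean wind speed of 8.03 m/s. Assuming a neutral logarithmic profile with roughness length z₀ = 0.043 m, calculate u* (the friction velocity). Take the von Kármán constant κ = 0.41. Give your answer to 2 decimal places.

Log law: V(z) = (u*/κ) · ln(z/z₀) ⇒ u* = κ · V / ln(z/z₀)
u* = 0.41 × 8.03 / ln(15.0/0.043) = 0.41 × 8.03 / 5.8546
   = 3.2923 / 5.8546 = 0.5623 m/s

u* ≈ 0.56 m/s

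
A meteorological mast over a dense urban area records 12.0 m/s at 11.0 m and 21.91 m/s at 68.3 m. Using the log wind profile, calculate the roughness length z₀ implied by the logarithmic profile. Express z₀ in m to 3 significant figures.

Log law: V(z) ∝ ln(z/z₀). With r = V₁/V₂ = 12.0/21.91 = 0.54770,
r · ln(z₂/z₀) = ln(z₁/z₀) ⇒ ln z₀ = (ln z₁ − r·ln z₂)/(1 − r)
ln z₀ = (2.39790 − 0.54770×4.22391) / 0.45230 = 0.1868
z₀ = exp(0.1868) = 1.205 m

z₀ ≈ 1.21 m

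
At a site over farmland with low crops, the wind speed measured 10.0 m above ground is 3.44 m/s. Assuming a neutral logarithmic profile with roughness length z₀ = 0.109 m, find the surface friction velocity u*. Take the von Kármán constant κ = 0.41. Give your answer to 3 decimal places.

u* ≈ 0.312 m/s

Log law: V(z) = (u*/κ) · ln(z/z₀) ⇒ u* = κ · V / ln(z/z₀)
u* = 0.41 × 3.44 / ln(10.0/0.109) = 0.41 × 3.44 / 4.5190
   = 1.4104 / 4.5190 = 0.3121 m/s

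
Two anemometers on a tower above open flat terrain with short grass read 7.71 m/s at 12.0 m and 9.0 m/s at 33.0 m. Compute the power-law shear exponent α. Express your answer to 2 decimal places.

α ≈ 0.15

Power law: V₂/V₁ = (z₂/z₁)^α ⇒ α = ln(V₂/V₁) / ln(z₂/z₁)
α = ln(9.0/7.71) / ln(33.0/12.0) = ln(1.1673) / ln(2.7500)
  = 0.15471 / 1.01160 = 0.15293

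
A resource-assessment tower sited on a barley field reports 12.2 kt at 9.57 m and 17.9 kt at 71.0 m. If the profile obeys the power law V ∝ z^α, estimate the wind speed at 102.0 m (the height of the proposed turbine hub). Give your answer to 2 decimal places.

First find α: α = ln(V₂/V₁)/ln(z₂/z₁) = ln(17.9/12.2)/ln(71.0/9.57) = 0.38336/2.00405 = 0.1913
Extrapolate from 71.0 m to 102.0 m: V₃ = 17.9 × (102.0/71.0)^0.1913 = 17.9 × 1.0718 = 19.1846 kt

19.18 kt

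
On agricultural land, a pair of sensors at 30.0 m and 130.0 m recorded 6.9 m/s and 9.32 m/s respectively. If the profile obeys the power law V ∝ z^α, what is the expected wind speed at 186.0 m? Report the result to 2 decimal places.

10.03 m/s

First find α: α = ln(V₂/V₁)/ln(z₂/z₁) = ln(9.32/6.9)/ln(130.0/30.0) = 0.30064/1.46634 = 0.2050
Extrapolate from 130.0 m to 186.0 m: V₃ = 9.32 × (186.0/130.0)^0.2050 = 9.32 × 1.0762 = 10.0303 m/s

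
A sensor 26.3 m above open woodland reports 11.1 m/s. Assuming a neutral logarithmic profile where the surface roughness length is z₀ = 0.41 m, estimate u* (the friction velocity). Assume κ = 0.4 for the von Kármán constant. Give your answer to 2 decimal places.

Log law: V(z) = (u*/κ) · ln(z/z₀) ⇒ u* = κ · V / ln(z/z₀)
u* = 0.4 × 11.1 / ln(26.3/0.41) = 0.4 × 11.1 / 4.1612
   = 4.4400 / 4.1612 = 1.0670 m/s

u* ≈ 1.07 m/s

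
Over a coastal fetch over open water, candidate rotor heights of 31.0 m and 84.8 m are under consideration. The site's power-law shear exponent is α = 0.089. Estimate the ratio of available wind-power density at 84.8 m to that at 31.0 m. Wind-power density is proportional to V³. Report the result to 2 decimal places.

1.31

Speed ratio: V_B/V_A = (z_B/z_A)^α = (84.8/31.0)^0.089 = (2.7355)^0.089 = 1.09369
Power-density ratio: P_B/P_A = (V_B/V_A)³ = (1.09369)³ = 1.30824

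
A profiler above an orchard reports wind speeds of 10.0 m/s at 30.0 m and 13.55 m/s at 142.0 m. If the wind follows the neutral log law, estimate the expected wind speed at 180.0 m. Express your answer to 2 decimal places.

14.09 m/s

Log law: V ∝ ln(z/z₀). From the pair, with r = V₁/V₂ = 0.73801,
ln z₀ = (ln z₁ − r·ln z₂)/(1 − r) = (3.4012 − 0.73801×4.9558)/0.26199 = -0.9780 → z₀ = 0.3760 m
V₃ = V₁ · ln(z₃/z₀)/ln(z₁/z₀) = 10.0 × 6.1710/4.3792 = 14.0915 m/s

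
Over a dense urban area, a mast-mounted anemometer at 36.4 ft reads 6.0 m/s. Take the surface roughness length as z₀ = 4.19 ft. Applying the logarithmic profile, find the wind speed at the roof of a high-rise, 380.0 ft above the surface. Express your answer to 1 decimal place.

Log law: V(z) ∝ ln(z/z₀), so V₂/V₁ = ln(z₂/z₀) / ln(z₁/z₀).
ln(380.0/4.19) = 4.5075, ln(36.4/4.19) = 2.1619
V₂ = 6.0 × 4.5075/2.1619 = 6.0 × 2.0850 = 12.5099 m/s

12.5 m/s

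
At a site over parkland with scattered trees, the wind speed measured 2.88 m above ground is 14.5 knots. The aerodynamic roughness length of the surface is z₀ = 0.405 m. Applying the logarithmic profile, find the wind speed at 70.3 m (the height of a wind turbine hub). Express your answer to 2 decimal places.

Log law: V(z) ∝ ln(z/z₀), so V₂/V₁ = ln(z₂/z₀) / ln(z₁/z₀).
ln(70.3/0.405) = 5.1566, ln(2.88/0.405) = 1.9617
V₂ = 14.5 × 5.1566/1.9617 = 14.5 × 2.6287 = 38.1164 knots

38.12 knots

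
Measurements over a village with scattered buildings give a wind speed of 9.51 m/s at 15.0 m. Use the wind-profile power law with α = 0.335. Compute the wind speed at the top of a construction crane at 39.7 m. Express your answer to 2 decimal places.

Power-law profile: V₂ = V₁ · (z₂/z₁)^α
V₂ = 9.51 × (39.7/15.0)^0.335 = 9.51 × (2.6467)^0.335
    = 9.51 × 1.3855 = 13.1760 m/s

13.18 m/s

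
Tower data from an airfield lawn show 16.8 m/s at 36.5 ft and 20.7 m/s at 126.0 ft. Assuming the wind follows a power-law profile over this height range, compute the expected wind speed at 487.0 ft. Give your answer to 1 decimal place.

First find α: α = ln(V₂/V₁)/ln(z₂/z₁) = ln(20.7/16.8)/ln(126.0/36.5) = 0.20875/1.23897 = 0.1685
Extrapolate from 126.0 ft to 487.0 ft: V₃ = 20.7 × (487.0/126.0)^0.1685 = 20.7 × 1.2558 = 25.9957 m/s

26.0 m/s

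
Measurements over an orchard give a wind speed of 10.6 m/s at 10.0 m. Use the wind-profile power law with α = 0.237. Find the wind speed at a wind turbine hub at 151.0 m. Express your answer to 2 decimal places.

20.17 m/s

Power-law profile: V₂ = V₁ · (z₂/z₁)^α
V₂ = 10.6 × (151.0/10.0)^0.237 = 10.6 × (15.1000)^0.237
    = 10.6 × 1.9029 = 20.1708 m/s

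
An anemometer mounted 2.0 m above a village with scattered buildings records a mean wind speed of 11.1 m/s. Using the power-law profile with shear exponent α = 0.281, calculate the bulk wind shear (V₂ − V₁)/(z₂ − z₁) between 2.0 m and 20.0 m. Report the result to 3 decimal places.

Power law: V₂ = V₁ · (z₂/z₁)^α = 11.1 × (10.0000)^0.281 = 21.1994 m/s
ΔV/Δz = (21.1994 − 11.1)/(20.0 − 2.0) = 10.0994/18.0000 = 0.56108 m/s/m

0.561 m/s/m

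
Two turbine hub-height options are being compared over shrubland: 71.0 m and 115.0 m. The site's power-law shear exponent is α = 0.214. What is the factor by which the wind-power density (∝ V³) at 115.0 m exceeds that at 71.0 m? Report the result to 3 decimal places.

1.363

Speed ratio: V_B/V_A = (z_B/z_A)^α = (115.0/71.0)^0.214 = (1.6197)^0.214 = 1.10872
Power-density ratio: P_B/P_A = (V_B/V_A)³ = (1.10872)³ = 1.36289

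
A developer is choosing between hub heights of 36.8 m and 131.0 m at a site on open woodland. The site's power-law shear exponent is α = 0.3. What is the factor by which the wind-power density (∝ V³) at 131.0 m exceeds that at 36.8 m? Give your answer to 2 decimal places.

3.14

Speed ratio: V_B/V_A = (z_B/z_A)^α = (131.0/36.8)^0.3 = (3.5598)^0.3 = 1.46362
Power-density ratio: P_B/P_A = (V_B/V_A)³ = (1.46362)³ = 3.13531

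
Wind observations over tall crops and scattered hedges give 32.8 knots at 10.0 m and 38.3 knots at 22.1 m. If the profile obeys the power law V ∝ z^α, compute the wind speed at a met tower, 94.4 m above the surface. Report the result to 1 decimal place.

50.9 knots

First find α: α = ln(V₂/V₁)/ln(z₂/z₁) = ln(38.3/32.8)/ln(22.1/10.0) = 0.15502/0.79299 = 0.1955
Extrapolate from 22.1 m to 94.4 m: V₃ = 38.3 × (94.4/22.1)^0.1955 = 38.3 × 1.3282 = 50.8710 knots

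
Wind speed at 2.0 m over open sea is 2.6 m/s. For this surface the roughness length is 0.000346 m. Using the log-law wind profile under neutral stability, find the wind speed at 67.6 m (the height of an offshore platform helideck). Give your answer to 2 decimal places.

Log law: V(z) ∝ ln(z/z₀), so V₂/V₁ = ln(z₂/z₀) / ln(z₁/z₀).
ln(67.6/0.000346) = 12.1827, ln(2.0/0.000346) = 8.6622
V₂ = 2.6 × 12.1827/8.6622 = 2.6 × 1.4064 = 3.6567 m/s

3.66 m/s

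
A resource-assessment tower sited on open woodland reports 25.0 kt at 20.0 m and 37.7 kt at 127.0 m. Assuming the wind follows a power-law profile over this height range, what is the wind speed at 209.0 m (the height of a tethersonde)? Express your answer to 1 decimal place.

First find α: α = ln(V₂/V₁)/ln(z₂/z₁) = ln(37.7/25.0)/ln(127.0/20.0) = 0.41078/1.84845 = 0.2222
Extrapolate from 127.0 m to 209.0 m: V₃ = 37.7 × (209.0/127.0)^0.2222 = 37.7 × 1.1171 = 42.1133 kt

42.1 kt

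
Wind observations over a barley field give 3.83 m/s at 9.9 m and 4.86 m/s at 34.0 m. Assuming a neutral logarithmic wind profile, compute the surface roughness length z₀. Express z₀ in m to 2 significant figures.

Log law: V(z) ∝ ln(z/z₀). With r = V₁/V₂ = 3.83/4.86 = 0.78807,
r · ln(z₂/z₀) = ln(z₁/z₀) ⇒ ln z₀ = (ln z₁ − r·ln z₂)/(1 − r)
ln z₀ = (2.29253 − 0.78807×3.52636) / 0.21193 = -2.2954
z₀ = exp(-2.2954) = 0.1007 m

z₀ ≈ 0.10 m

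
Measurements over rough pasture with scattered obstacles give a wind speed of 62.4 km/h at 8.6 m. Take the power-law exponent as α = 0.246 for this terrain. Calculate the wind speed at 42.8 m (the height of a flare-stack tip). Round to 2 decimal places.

92.60 km/h

Power-law profile: V₂ = V₁ · (z₂/z₁)^α
V₂ = 62.4 × (42.8/8.6)^0.246 = 62.4 × (4.9767)^0.246
    = 62.4 × 1.4841 = 92.6047 km/h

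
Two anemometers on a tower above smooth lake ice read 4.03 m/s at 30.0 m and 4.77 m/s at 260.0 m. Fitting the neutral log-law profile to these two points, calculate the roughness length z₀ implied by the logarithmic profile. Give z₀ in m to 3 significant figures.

Log law: V(z) ∝ ln(z/z₀). With r = V₁/V₂ = 4.03/4.77 = 0.84486,
r · ln(z₂/z₀) = ln(z₁/z₀) ⇒ ln z₀ = (ln z₁ − r·ln z₂)/(1 − r)
ln z₀ = (3.40120 − 0.84486×5.56068) / 0.15514 = -8.3592
z₀ = exp(-8.3592) = 0.0002342 m

z₀ ≈ 0.000234 m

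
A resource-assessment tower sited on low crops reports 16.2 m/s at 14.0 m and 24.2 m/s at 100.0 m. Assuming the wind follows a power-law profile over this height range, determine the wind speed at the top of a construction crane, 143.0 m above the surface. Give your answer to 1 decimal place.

26.0 m/s

First find α: α = ln(V₂/V₁)/ln(z₂/z₁) = ln(24.2/16.2)/ln(100.0/14.0) = 0.40134/1.96611 = 0.2041
Extrapolate from 100.0 m to 143.0 m: V₃ = 24.2 × (143.0/100.0)^0.2041 = 24.2 × 1.0757 = 26.0330 m/s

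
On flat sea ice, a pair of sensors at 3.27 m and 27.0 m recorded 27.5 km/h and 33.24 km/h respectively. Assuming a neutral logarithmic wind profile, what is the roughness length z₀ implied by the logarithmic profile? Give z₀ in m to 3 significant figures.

z₀ ≈ 0.000132 m

Log law: V(z) ∝ ln(z/z₀). With r = V₁/V₂ = 27.5/33.24 = 0.82732,
r · ln(z₂/z₀) = ln(z₁/z₀) ⇒ ln z₀ = (ln z₁ − r·ln z₂)/(1 − r)
ln z₀ = (1.18479 − 0.82732×3.29584) / 0.17268 = -8.9291
z₀ = exp(-8.9291) = 0.0001325 m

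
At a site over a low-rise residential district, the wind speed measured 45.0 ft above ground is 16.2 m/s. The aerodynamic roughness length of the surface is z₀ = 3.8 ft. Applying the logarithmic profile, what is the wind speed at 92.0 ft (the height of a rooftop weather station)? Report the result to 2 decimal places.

20.89 m/s

Log law: V(z) ∝ ln(z/z₀), so V₂/V₁ = ln(z₂/z₀) / ln(z₁/z₀).
ln(92.0/3.8) = 3.1868, ln(45.0/3.8) = 2.4717
V₂ = 16.2 × 3.1868/2.4717 = 16.2 × 1.2893 = 20.8871 m/s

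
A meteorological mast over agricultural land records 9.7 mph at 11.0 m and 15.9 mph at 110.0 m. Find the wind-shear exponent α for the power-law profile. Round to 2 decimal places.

α ≈ 0.21

Power law: V₂/V₁ = (z₂/z₁)^α ⇒ α = ln(V₂/V₁) / ln(z₂/z₁)
α = ln(15.9/9.7) / ln(110.0/11.0) = ln(1.6392) / ln(10.0000)
  = 0.49419 / 2.30259 = 0.21463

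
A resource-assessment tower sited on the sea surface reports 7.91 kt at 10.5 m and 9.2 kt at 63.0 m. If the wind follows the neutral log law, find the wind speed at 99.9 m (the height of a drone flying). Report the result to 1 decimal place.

9.5 kt

Log law: V ∝ ln(z/z₀). From the pair, with r = V₁/V₂ = 0.85978,
ln z₀ = (ln z₁ − r·ln z₂)/(1 − r) = (2.3514 − 0.85978×4.1431)/0.14022 = -8.6353 → z₀ = 0.0001777 m
V₃ = V₁ · ln(z₃/z₀)/ln(z₁/z₀) = 7.91 × 13.2395/10.9867 = 9.5319 kt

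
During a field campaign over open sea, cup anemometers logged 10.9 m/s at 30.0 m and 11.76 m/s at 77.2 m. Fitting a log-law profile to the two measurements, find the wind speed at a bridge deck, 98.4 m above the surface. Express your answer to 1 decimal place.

12.0 m/s

Log law: V ∝ ln(z/z₀). From the pair, with r = V₁/V₂ = 0.92687,
ln z₀ = (ln z₁ − r·ln z₂)/(1 − r) = (3.4012 − 0.92687×4.3464)/0.07313 = -8.5787 → z₀ = 0.0001881 m
V₃ = V₁ · ln(z₃/z₀)/ln(z₁/z₀) = 10.9 × 13.1677/11.9799 = 11.9808 m/s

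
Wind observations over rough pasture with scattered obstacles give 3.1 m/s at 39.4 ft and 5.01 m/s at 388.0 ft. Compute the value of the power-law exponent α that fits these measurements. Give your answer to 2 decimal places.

Power law: V₂/V₁ = (z₂/z₁)^α ⇒ α = ln(V₂/V₁) / ln(z₂/z₁)
α = ln(5.01/3.1) / ln(388.0/39.4) = ln(1.6161) / ln(9.8477)
  = 0.48003 / 2.28724 = 0.20987

α ≈ 0.21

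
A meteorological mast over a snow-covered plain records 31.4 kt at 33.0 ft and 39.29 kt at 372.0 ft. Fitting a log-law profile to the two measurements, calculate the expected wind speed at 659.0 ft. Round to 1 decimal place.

Log law: V ∝ ln(z/z₀). From the pair, with r = V₁/V₂ = 0.79919,
ln z₀ = (ln z₁ − r·ln z₂)/(1 − r) = (3.4965 − 0.79919×5.9189)/0.20081 = -6.1439 → z₀ = 0.002147 ft
V₃ = V₁ · ln(z₃/z₀)/ln(z₁/z₀) = 31.4 × 12.6346/9.6404 = 41.1525 kt

41.2 kt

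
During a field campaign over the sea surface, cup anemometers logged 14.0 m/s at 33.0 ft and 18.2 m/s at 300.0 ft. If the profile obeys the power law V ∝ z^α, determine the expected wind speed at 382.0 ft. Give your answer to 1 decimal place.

First find α: α = ln(V₂/V₁)/ln(z₂/z₁) = ln(18.2/14.0)/ln(300.0/33.0) = 0.26236/2.20727 = 0.1189
Extrapolate from 300.0 ft to 382.0 ft: V₃ = 18.2 × (382.0/300.0)^0.1189 = 18.2 × 1.0291 = 18.7303 m/s

18.7 m/s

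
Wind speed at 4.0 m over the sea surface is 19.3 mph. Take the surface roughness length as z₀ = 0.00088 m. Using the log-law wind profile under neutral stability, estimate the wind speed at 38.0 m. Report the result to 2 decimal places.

24.46 mph

Log law: V(z) ∝ ln(z/z₀), so V₂/V₁ = ln(z₂/z₀) / ln(z₁/z₀).
ln(38.0/0.00088) = 10.6732, ln(4.0/0.00088) = 8.4219
V₂ = 19.3 × 10.6732/8.4219 = 19.3 × 1.2673 = 24.4592 mph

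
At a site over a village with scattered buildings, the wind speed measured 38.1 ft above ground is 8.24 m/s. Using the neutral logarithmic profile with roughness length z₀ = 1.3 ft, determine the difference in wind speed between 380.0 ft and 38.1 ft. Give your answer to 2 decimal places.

5.61 m/s

Log law: V₂ = V₁ · ln(z₂/z₀)/ln(z₁/z₀) = 8.24 × 5.6778/3.3779 = 13.8506 m/s
ΔV = 13.8506 − 8.24 = 5.6106 m/s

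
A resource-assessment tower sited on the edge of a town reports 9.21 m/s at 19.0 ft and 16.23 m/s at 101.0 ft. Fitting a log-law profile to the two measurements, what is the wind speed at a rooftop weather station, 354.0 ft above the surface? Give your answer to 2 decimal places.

21.50 m/s

Log law: V ∝ ln(z/z₀). From the pair, with r = V₁/V₂ = 0.56747,
ln z₀ = (ln z₁ − r·ln z₂)/(1 − r) = (2.9444 − 0.56747×4.6151)/0.43253 = 0.7526 → z₀ = 2.122 ft
V₃ = V₁ · ln(z₃/z₀)/ln(z₁/z₀) = 9.21 × 5.1167/2.1919 = 21.4999 m/s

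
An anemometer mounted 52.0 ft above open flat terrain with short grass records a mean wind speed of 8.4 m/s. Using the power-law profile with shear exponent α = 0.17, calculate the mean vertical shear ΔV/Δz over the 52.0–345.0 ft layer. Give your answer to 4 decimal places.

Power law: V₂ = V₁ · (z₂/z₁)^α = 8.4 × (6.6346)^0.17 = 11.5875 m/s
ΔV/Δz = (11.5875 − 8.4)/(345.0 − 52.0) = 3.1875/293.0000 = 0.01088 m/s/ft

0.0109 m/s/ft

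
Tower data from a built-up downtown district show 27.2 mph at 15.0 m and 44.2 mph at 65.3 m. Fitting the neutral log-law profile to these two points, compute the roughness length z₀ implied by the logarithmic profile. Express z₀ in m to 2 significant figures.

Log law: V(z) ∝ ln(z/z₀). With r = V₁/V₂ = 27.2/44.2 = 0.61538,
r · ln(z₂/z₀) = ln(z₁/z₀) ⇒ ln z₀ = (ln z₁ − r·ln z₂)/(1 − r)
ln z₀ = (2.70805 − 0.61538×4.17899) / 0.38462 = 0.3545
z₀ = exp(0.3545) = 1.426 m

z₀ ≈ 1.4 m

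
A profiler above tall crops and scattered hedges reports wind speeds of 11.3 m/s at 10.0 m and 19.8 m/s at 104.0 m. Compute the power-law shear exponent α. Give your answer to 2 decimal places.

α ≈ 0.24

Power law: V₂/V₁ = (z₂/z₁)^α ⇒ α = ln(V₂/V₁) / ln(z₂/z₁)
α = ln(19.8/11.3) / ln(104.0/10.0) = ln(1.7522) / ln(10.4000)
  = 0.56088 / 2.34181 = 0.23951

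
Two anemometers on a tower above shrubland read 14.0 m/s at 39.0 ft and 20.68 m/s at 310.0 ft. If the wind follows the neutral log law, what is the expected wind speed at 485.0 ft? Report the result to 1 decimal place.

22.1 m/s

Log law: V ∝ ln(z/z₀). From the pair, with r = V₁/V₂ = 0.67698,
ln z₀ = (ln z₁ − r·ln z₂)/(1 − r) = (3.6636 − 0.67698×5.7366)/0.32302 = -0.6811 → z₀ = 0.5061 ft
V₃ = V₁ · ln(z₃/z₀)/ln(z₁/z₀) = 14.0 × 6.8652/4.3446 = 22.1223 m/s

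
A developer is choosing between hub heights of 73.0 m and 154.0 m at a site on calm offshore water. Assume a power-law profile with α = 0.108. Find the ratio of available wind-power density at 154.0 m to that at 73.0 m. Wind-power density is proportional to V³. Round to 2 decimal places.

Speed ratio: V_B/V_A = (z_B/z_A)^α = (154.0/73.0)^0.108 = (2.1096)^0.108 = 1.08396
Power-density ratio: P_B/P_A = (V_B/V_A)³ = (1.08396)³ = 1.27362

1.27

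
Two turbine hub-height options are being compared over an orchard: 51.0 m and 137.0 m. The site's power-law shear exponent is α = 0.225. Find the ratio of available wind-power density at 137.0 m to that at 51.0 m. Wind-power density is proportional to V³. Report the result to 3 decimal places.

Speed ratio: V_B/V_A = (z_B/z_A)^α = (137.0/51.0)^0.225 = (2.6863)^0.225 = 1.24899
Power-density ratio: P_B/P_A = (V_B/V_A)³ = (1.24899)³ = 1.94839

1.948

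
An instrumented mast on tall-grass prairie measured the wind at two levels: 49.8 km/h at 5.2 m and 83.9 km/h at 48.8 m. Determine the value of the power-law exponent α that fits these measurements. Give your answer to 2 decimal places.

Power law: V₂/V₁ = (z₂/z₁)^α ⇒ α = ln(V₂/V₁) / ln(z₂/z₁)
α = ln(83.9/49.8) / ln(48.8/5.2) = ln(1.6847) / ln(9.3846)
  = 0.52161 / 2.23907 = 0.23296

α ≈ 0.23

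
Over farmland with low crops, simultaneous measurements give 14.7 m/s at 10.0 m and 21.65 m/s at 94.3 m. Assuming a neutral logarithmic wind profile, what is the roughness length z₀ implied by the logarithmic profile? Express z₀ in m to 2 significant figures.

Log law: V(z) ∝ ln(z/z₀). With r = V₁/V₂ = 14.7/21.65 = 0.67898,
r · ln(z₂/z₀) = ln(z₁/z₀) ⇒ ln z₀ = (ln z₁ − r·ln z₂)/(1 − r)
ln z₀ = (2.30259 − 0.67898×4.54648) / 0.32102 = -2.4435
z₀ = exp(-2.4435) = 0.08686 m

z₀ ≈ 0.087 m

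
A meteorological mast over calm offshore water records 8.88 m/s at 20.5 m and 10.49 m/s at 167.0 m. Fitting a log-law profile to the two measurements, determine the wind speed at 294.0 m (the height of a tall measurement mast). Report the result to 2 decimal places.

10.92 m/s

Log law: V ∝ ln(z/z₀). From the pair, with r = V₁/V₂ = 0.84652,
ln z₀ = (ln z₁ − r·ln z₂)/(1 − r) = (3.0204 − 0.84652×5.1180)/0.15348 = -8.5488 → z₀ = 0.0001938 m
V₃ = V₁ · ln(z₃/z₀)/ln(z₁/z₀) = 8.88 × 14.2324/11.5692 = 10.9241 m/s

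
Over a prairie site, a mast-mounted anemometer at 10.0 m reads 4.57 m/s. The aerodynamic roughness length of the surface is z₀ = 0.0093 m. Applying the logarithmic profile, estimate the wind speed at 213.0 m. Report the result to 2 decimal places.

6.57 m/s

Log law: V(z) ∝ ln(z/z₀), so V₂/V₁ = ln(z₂/z₀) / ln(z₁/z₀).
ln(213.0/0.0093) = 10.0390, ln(10.0/0.0093) = 6.9803
V₂ = 4.57 × 10.0390/6.9803 = 4.57 × 1.4382 = 6.5725 m/s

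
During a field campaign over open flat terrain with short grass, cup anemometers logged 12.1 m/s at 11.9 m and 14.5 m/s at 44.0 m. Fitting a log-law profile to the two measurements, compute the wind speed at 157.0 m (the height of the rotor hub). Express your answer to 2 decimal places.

16.83 m/s

Log law: V ∝ ln(z/z₀). From the pair, with r = V₁/V₂ = 0.83448,
ln z₀ = (ln z₁ − r·ln z₂)/(1 − r) = (2.4765 − 0.83448×3.7842)/0.16552 = -4.1162 → z₀ = 0.01631 m
V₃ = V₁ · ln(z₃/z₀)/ln(z₁/z₀) = 12.1 × 9.1724/6.5927 = 16.8347 m/s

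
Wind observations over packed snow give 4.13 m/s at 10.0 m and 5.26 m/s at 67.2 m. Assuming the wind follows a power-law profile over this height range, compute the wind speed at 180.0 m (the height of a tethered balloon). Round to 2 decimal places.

First find α: α = ln(V₂/V₁)/ln(z₂/z₁) = ln(5.26/4.13)/ln(67.2/10.0) = 0.24185/1.90509 = 0.1270
Extrapolate from 67.2 m to 180.0 m: V₃ = 5.26 × (180.0/67.2)^0.1270 = 5.26 × 1.1332 = 5.9609 m/s

5.96 m/s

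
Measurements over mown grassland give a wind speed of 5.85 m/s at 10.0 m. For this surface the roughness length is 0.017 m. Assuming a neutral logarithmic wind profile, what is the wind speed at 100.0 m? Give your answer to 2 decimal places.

Log law: V(z) ∝ ln(z/z₀), so V₂/V₁ = ln(z₂/z₀) / ln(z₁/z₀).
ln(100.0/0.017) = 8.6797, ln(10.0/0.017) = 6.3771
V₂ = 5.85 × 8.6797/6.3771 = 5.85 × 1.3611 = 7.9623 m/s

7.96 m/s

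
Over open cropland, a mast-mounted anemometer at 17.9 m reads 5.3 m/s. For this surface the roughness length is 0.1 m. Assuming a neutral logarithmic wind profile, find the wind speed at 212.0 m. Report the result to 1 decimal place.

Log law: V(z) ∝ ln(z/z₀), so V₂/V₁ = ln(z₂/z₀) / ln(z₁/z₀).
ln(212.0/0.1) = 7.6592, ln(17.9/0.1) = 5.1874
V₂ = 5.3 × 7.6592/5.1874 = 5.3 × 1.4765 = 7.8254 m/s

7.8 m/s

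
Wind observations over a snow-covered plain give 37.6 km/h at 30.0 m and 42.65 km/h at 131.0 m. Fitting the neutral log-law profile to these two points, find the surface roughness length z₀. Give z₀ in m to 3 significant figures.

Log law: V(z) ∝ ln(z/z₀). With r = V₁/V₂ = 37.6/42.65 = 0.88159,
r · ln(z₂/z₀) = ln(z₁/z₀) ⇒ ln z₀ = (ln z₁ − r·ln z₂)/(1 − r)
ln z₀ = (3.40120 − 0.88159×4.87520) / 0.11841 = -7.5735
z₀ = exp(-7.5735) = 0.0005139 m

z₀ ≈ 0.000514 m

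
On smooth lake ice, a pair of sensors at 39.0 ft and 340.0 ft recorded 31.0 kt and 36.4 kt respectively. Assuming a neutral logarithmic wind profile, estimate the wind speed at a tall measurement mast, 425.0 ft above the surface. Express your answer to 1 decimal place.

37.0 kt

Log law: V ∝ ln(z/z₀). From the pair, with r = V₁/V₂ = 0.85165,
ln z₀ = (ln z₁ − r·ln z₂)/(1 − r) = (3.6636 − 0.85165×5.8289)/0.14835 = -8.7673 → z₀ = 0.0001557 ft
V₃ = V₁ · ln(z₃/z₀)/ln(z₁/z₀) = 31.0 × 14.8194/12.4309 = 36.9565 kt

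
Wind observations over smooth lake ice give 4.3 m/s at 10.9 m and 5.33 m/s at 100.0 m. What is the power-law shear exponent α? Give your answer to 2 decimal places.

Power law: V₂/V₁ = (z₂/z₁)^α ⇒ α = ln(V₂/V₁) / ln(z₂/z₁)
α = ln(5.33/4.3) / ln(100.0/10.9) = ln(1.2395) / ln(9.1743)
  = 0.21474 / 2.21641 = 0.09688

α ≈ 0.10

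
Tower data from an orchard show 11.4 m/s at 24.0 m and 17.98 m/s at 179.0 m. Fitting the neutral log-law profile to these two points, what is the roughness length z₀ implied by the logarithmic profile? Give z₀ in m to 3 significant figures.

z₀ ≈ 0.738 m

Log law: V(z) ∝ ln(z/z₀). With r = V₁/V₂ = 11.4/17.98 = 0.63404,
r · ln(z₂/z₀) = ln(z₁/z₀) ⇒ ln z₀ = (ln z₁ − r·ln z₂)/(1 − r)
ln z₀ = (3.17805 − 0.63404×5.18739) / 0.36596 = -0.3032
z₀ = exp(-0.3032) = 0.7385 m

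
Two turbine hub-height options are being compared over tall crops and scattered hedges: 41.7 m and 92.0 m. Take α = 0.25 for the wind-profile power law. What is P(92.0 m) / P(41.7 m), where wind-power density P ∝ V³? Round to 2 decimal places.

1.81

Speed ratio: V_B/V_A = (z_B/z_A)^α = (92.0/41.7)^0.25 = (2.2062)^0.25 = 1.21875
Power-density ratio: P_B/P_A = (V_B/V_A)³ = (1.21875)³ = 1.81025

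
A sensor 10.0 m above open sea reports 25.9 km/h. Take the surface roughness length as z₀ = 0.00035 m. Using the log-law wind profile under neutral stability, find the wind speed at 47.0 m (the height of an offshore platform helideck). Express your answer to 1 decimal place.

29.8 km/h

Log law: V(z) ∝ ln(z/z₀), so V₂/V₁ = ln(z₂/z₀) / ln(z₁/z₀).
ln(47.0/0.00035) = 11.8077, ln(10.0/0.00035) = 10.2602
V₂ = 25.9 × 11.8077/10.2602 = 25.9 × 1.1508 = 29.8066 km/h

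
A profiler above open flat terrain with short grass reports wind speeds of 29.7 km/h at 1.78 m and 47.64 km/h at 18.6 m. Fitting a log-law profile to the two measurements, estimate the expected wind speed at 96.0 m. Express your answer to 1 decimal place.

Log law: V ∝ ln(z/z₀). From the pair, with r = V₁/V₂ = 0.62343,
ln z₀ = (ln z₁ − r·ln z₂)/(1 − r) = (0.5766 − 0.62343×2.9232)/0.37657 = -3.3081 → z₀ = 0.03658 m
V₃ = V₁ · ln(z₃/z₀)/ln(z₁/z₀) = 29.7 × 7.8725/3.8848 = 60.1873 km/h

60.2 km/h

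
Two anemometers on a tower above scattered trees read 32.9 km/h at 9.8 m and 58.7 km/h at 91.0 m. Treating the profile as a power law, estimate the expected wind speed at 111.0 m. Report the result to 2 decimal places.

61.81 km/h

First find α: α = ln(V₂/V₁)/ln(z₂/z₁) = ln(58.7/32.9)/ln(91.0/9.8) = 0.57897/2.22848 = 0.2598
Extrapolate from 91.0 m to 111.0 m: V₃ = 58.7 × (111.0/91.0)^0.2598 = 58.7 × 1.0530 = 61.8094 km/h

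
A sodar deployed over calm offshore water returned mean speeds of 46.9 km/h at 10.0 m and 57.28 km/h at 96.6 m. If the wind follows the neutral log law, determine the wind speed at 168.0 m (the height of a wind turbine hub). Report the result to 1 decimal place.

59.8 km/h

Log law: V ∝ ln(z/z₀). From the pair, with r = V₁/V₂ = 0.81878,
ln z₀ = (ln z₁ − r·ln z₂)/(1 − r) = (2.3026 − 0.81878×4.5706)/0.18122 = -7.9449 → z₀ = 0.0003545 m
V₃ = V₁ · ln(z₃/z₀)/ln(z₁/z₀) = 46.9 × 13.0689/10.2475 = 59.8127 km/h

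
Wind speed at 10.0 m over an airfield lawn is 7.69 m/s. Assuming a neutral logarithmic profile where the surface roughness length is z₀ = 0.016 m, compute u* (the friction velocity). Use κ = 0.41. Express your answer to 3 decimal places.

Log law: V(z) = (u*/κ) · ln(z/z₀) ⇒ u* = κ · V / ln(z/z₀)
u* = 0.41 × 7.69 / ln(10.0/0.016) = 0.41 × 7.69 / 6.4378
   = 3.1529 / 6.4378 = 0.4898 m/s

u* ≈ 0.490 m/s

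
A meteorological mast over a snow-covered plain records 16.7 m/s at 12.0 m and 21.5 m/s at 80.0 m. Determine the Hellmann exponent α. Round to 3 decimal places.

α ≈ 0.133

Power law: V₂/V₁ = (z₂/z₁)^α ⇒ α = ln(V₂/V₁) / ln(z₂/z₁)
α = ln(21.5/16.7) / ln(80.0/12.0) = ln(1.2874) / ln(6.6667)
  = 0.25264 / 1.89712 = 0.13317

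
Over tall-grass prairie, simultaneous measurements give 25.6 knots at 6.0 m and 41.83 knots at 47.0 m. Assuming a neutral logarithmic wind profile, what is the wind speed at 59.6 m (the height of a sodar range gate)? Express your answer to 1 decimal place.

43.7 knots

Log law: V ∝ ln(z/z₀). From the pair, with r = V₁/V₂ = 0.61200,
ln z₀ = (ln z₁ − r·ln z₂)/(1 − r) = (1.7918 − 0.61200×3.8501)/0.38800 = -1.4550 → z₀ = 0.2334 m
V₃ = V₁ · ln(z₃/z₀)/ln(z₁/z₀) = 25.6 × 5.5426/3.2467 = 43.7027 knots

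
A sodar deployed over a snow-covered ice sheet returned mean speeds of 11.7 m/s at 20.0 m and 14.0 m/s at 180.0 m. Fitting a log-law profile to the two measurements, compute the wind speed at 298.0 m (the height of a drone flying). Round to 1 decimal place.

14.5 m/s

Log law: V ∝ ln(z/z₀). From the pair, with r = V₁/V₂ = 0.83571,
ln z₀ = (ln z₁ − r·ln z₂)/(1 − r) = (2.9957 − 0.83571×5.1930)/0.16429 = -8.1815 → z₀ = 0.0002798 m
V₃ = V₁ · ln(z₃/z₀)/ln(z₁/z₀) = 11.7 × 13.8785/11.1772 = 14.5277 m/s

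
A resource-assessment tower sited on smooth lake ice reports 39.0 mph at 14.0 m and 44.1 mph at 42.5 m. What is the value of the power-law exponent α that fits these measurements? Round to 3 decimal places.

α ≈ 0.111

Power law: V₂/V₁ = (z₂/z₁)^α ⇒ α = ln(V₂/V₁) / ln(z₂/z₁)
α = ln(44.1/39.0) / ln(42.5/14.0) = ln(1.1308) / ln(3.0357)
  = 0.12290 / 1.11045 = 0.11067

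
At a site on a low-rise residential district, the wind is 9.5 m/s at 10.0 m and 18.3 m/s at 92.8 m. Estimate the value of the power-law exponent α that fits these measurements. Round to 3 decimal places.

Power law: V₂/V₁ = (z₂/z₁)^α ⇒ α = ln(V₂/V₁) / ln(z₂/z₁)
α = ln(18.3/9.5) / ln(92.8/10.0) = ln(1.9263) / ln(9.2800)
  = 0.65561 / 2.22786 = 0.29428

α ≈ 0.294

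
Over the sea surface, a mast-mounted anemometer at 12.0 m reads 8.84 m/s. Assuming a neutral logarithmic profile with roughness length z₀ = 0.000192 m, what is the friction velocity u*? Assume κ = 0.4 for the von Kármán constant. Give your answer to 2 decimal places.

u* ≈ 0.32 m/s

Log law: V(z) = (u*/κ) · ln(z/z₀) ⇒ u* = κ · V / ln(z/z₀)
u* = 0.4 × 8.84 / ln(12.0/0.000192) = 0.4 × 8.84 / 11.0429
   = 3.5360 / 11.0429 = 0.3202 m/s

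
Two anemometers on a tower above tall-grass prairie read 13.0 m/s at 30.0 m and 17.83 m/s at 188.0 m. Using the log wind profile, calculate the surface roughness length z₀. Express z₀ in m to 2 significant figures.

Log law: V(z) ∝ ln(z/z₀). With r = V₁/V₂ = 13.0/17.83 = 0.72911,
r · ln(z₂/z₀) = ln(z₁/z₀) ⇒ ln z₀ = (ln z₁ − r·ln z₂)/(1 − r)
ln z₀ = (3.40120 − 0.72911×5.23644) / 0.27089 = -1.5384
z₀ = exp(-1.5384) = 0.2147 m

z₀ ≈ 0.21 m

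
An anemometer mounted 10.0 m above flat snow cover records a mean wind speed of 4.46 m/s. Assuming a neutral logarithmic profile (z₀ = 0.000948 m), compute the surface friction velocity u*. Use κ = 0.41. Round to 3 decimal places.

u* ≈ 0.197 m/s

Log law: V(z) = (u*/κ) · ln(z/z₀) ⇒ u* = κ · V / ln(z/z₀)
u* = 0.41 × 4.46 / ln(10.0/0.000948) = 0.41 × 4.46 / 9.2637
   = 1.8286 / 9.2637 = 0.1974 m/s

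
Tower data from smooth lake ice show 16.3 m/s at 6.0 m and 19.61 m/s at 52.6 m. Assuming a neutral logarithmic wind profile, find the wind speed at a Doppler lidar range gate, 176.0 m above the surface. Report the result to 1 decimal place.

21.5 m/s

Log law: V ∝ ln(z/z₀). From the pair, with r = V₁/V₂ = 0.83121,
ln z₀ = (ln z₁ − r·ln z₂)/(1 − r) = (1.7918 − 0.83121×3.9627)/0.16879 = -8.8991 → z₀ = 0.0001365 m
V₃ = V₁ · ln(z₃/z₀)/ln(z₁/z₀) = 16.3 × 14.0695/10.6908 = 21.4515 m/s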